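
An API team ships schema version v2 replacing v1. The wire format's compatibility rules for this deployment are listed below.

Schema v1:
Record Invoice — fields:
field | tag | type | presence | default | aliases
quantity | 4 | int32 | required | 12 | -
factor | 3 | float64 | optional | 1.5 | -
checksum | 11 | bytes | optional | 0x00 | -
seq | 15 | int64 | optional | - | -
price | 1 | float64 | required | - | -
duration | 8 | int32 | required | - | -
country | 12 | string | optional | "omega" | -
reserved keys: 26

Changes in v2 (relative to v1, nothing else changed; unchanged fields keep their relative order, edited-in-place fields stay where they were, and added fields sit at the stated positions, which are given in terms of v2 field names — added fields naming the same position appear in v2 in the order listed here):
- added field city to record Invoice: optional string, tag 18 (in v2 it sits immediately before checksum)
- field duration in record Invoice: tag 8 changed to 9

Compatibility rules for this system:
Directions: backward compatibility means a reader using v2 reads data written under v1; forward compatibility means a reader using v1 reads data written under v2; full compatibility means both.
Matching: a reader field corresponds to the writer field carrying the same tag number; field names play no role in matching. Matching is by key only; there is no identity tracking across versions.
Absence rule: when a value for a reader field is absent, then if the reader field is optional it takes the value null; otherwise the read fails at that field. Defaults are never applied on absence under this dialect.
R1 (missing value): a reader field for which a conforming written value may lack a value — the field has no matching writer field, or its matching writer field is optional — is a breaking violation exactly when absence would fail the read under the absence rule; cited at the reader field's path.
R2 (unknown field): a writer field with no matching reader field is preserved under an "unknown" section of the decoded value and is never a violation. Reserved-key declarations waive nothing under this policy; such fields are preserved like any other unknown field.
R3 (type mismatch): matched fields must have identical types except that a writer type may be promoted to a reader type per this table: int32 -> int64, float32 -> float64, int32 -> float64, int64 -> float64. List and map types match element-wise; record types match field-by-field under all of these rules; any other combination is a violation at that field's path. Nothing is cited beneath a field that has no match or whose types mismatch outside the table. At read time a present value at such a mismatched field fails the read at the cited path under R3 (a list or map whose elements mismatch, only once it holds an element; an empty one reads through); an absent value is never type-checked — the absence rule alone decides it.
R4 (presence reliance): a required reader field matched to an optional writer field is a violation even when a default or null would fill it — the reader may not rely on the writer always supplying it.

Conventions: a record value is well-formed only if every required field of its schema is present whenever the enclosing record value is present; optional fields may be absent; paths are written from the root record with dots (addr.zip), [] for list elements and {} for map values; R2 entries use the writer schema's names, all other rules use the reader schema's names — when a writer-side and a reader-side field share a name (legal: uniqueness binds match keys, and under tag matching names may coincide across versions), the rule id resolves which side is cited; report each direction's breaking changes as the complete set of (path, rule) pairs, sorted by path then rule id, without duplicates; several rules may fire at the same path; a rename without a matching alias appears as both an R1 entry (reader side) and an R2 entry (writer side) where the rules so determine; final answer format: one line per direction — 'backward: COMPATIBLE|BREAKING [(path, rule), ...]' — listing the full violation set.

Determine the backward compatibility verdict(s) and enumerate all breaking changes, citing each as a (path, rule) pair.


backward: BREAKING [(duration, R1)]

the writer's type comes first in each Invoice pair
backward pass over Invoice, reader schema v2, writer schema v1:
  quantity: paired with writer quantity (int32 -> int32; writer required)
  factor: paired with writer factor (float64 -> float64; writer optional)
  city has no writer counterpart
  checksum: paired with writer checksum (bytes -> bytes; writer optional)
  seq: paired with writer seq (int64 -> int64; writer optional)
  price: paired with writer price (float64 -> float64; writer required)
  duration has no writer counterpart
  country: paired with writer country (string -> string; writer optional)
  writer duration: unknown to reader
  violation R1 at duration
  => backward verdict for Invoice: BREAKING, 1 violation(s)
remaining Invoice differences; none change what is asked:
  added field city to record Invoice: optional string, tag 18 (in v2 it sits immediately before checksum) -> triggers nothing under Invoice's printed rules — same verdict


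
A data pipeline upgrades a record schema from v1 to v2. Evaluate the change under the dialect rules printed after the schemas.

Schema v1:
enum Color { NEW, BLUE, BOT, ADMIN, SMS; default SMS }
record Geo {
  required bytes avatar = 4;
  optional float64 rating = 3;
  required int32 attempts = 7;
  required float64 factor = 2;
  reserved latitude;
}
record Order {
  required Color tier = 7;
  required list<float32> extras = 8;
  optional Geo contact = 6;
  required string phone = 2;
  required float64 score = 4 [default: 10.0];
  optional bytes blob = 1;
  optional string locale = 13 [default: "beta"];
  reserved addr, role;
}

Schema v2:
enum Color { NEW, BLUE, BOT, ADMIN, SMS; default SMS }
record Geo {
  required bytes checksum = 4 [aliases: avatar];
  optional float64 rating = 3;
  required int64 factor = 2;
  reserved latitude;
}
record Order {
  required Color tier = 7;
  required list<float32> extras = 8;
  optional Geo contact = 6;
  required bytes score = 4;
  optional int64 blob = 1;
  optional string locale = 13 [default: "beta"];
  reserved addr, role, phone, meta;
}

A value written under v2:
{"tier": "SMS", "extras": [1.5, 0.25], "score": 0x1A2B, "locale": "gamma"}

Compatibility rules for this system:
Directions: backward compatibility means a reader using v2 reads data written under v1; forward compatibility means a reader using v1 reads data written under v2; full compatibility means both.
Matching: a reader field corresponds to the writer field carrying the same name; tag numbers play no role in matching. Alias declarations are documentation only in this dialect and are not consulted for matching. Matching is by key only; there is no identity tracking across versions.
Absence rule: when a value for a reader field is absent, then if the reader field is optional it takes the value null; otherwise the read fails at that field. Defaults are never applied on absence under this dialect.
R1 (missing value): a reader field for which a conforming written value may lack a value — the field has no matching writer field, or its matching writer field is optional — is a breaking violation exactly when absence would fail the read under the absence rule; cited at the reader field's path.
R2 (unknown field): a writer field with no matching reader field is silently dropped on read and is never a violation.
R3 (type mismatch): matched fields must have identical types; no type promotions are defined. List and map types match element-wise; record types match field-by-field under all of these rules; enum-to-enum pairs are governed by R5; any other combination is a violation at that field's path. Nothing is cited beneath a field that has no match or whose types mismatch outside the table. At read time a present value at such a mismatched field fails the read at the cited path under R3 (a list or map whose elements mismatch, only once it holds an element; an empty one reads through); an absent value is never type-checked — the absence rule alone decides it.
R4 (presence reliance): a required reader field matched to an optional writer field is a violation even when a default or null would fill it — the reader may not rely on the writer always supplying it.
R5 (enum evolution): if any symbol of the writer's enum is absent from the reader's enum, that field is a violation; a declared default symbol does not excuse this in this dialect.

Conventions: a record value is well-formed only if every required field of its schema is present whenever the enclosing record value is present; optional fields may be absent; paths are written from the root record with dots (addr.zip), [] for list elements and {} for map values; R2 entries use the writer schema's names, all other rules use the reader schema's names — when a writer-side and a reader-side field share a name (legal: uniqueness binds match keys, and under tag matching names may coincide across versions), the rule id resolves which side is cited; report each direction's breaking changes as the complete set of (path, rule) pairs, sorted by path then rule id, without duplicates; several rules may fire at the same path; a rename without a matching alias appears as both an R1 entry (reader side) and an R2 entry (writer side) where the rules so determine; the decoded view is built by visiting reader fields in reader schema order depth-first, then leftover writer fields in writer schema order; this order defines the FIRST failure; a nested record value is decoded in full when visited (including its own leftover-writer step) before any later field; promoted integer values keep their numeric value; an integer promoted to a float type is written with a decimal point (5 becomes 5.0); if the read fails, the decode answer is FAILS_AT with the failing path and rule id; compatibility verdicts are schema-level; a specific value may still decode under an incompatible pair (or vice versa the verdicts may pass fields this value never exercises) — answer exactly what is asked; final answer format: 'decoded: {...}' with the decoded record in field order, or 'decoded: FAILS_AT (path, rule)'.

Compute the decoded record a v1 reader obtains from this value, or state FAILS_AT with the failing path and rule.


decoded: FAILS_AT (phone, R1)

in Order below, arrows point writer -> reader
decode (reader v1):
  tier := "SMS"
  extras := [1.5, 0.25]
  contact := null (not supplied -> null)
  read fails at phone under R1 (no fill)
  => FAILS_AT (phone, R1)
the other Order changes do not affect what is asked:
  field blob in record Order: type bytes changed to int64 -> a verdict-level change on Order — the shown value reads the same
  renamed field avatar to checksum in record Geo (alias avatar declared on the renamed field) -> a verdict-level change on Order — the shown value reads the same
  field score in record Order: type float64 changed to bytes (its default is dropped) -> a verdict-level change on Order — the shown value reads the same
  removed field attempts from record Geo -> a verdict-level change on Order — the shown value reads the same
  field factor in record Geo: type float64 changed to int64 -> a verdict-level change on Order — the shown value reads the same


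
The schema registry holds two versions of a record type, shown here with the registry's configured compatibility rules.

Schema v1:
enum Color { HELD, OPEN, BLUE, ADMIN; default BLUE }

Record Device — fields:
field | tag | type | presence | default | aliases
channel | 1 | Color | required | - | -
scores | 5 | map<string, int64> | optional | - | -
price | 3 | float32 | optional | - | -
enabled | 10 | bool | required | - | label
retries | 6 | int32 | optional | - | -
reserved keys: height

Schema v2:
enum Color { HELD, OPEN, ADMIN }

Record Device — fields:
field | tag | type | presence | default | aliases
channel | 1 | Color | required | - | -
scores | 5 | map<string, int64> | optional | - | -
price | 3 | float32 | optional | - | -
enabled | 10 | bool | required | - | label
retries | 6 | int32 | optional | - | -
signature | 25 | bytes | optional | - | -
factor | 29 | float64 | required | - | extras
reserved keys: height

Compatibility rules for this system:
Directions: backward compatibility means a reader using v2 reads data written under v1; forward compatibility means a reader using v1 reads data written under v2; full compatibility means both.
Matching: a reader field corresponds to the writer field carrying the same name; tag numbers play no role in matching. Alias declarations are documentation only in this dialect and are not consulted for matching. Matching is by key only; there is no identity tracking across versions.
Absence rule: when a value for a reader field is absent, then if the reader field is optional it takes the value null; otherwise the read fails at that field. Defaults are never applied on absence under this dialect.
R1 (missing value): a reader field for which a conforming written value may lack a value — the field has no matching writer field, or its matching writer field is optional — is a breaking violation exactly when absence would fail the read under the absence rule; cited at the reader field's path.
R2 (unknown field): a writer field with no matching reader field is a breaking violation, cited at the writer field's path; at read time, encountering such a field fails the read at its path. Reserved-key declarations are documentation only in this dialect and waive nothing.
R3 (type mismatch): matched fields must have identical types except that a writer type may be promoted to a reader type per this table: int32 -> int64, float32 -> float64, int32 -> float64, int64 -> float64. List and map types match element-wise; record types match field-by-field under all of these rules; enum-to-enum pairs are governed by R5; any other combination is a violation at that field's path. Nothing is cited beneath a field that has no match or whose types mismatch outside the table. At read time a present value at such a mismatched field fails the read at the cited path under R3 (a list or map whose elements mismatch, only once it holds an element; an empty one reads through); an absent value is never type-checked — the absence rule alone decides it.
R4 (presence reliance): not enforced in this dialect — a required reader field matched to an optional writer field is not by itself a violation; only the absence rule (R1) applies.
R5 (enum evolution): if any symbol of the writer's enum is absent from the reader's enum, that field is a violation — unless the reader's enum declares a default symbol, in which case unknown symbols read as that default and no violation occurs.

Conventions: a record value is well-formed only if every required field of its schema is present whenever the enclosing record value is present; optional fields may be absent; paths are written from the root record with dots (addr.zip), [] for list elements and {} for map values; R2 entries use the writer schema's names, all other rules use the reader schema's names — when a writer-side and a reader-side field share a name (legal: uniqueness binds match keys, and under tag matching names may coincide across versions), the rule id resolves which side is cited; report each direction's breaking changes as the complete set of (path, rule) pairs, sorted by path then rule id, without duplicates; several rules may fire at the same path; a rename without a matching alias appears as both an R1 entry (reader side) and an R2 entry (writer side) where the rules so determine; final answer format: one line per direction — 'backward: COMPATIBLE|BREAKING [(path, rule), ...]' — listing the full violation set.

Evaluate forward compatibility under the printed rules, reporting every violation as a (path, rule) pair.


arrows below run writer -> reader for Device
checking forward for Device: reader v1 against writer v2:
  channel <- channel (Color -> Color, writer required)
  scores <- scores (map<string, int64> -> map<string, int64>, writer optional)
  price <- price (float32 -> float32, writer optional)
  enabled <- enabled (bool -> bool, writer required)
  retries <- retries (int32 -> int32, writer optional)
  writer signature: unknown to reader
  writer factor: unknown to reader
  rule R2 violated at factor
  rule R2 violated at signature
  => forward: BREAKING (2)
diffs on Device not affecting the asked answer:
  enum Color (field channel in record Device): symbol BLUE removed (it was the default; the default is cleared) -> fires only in the backward direction of Device, which is not asked here

forward: BREAKING [(factor, R2), (signature, R2)]


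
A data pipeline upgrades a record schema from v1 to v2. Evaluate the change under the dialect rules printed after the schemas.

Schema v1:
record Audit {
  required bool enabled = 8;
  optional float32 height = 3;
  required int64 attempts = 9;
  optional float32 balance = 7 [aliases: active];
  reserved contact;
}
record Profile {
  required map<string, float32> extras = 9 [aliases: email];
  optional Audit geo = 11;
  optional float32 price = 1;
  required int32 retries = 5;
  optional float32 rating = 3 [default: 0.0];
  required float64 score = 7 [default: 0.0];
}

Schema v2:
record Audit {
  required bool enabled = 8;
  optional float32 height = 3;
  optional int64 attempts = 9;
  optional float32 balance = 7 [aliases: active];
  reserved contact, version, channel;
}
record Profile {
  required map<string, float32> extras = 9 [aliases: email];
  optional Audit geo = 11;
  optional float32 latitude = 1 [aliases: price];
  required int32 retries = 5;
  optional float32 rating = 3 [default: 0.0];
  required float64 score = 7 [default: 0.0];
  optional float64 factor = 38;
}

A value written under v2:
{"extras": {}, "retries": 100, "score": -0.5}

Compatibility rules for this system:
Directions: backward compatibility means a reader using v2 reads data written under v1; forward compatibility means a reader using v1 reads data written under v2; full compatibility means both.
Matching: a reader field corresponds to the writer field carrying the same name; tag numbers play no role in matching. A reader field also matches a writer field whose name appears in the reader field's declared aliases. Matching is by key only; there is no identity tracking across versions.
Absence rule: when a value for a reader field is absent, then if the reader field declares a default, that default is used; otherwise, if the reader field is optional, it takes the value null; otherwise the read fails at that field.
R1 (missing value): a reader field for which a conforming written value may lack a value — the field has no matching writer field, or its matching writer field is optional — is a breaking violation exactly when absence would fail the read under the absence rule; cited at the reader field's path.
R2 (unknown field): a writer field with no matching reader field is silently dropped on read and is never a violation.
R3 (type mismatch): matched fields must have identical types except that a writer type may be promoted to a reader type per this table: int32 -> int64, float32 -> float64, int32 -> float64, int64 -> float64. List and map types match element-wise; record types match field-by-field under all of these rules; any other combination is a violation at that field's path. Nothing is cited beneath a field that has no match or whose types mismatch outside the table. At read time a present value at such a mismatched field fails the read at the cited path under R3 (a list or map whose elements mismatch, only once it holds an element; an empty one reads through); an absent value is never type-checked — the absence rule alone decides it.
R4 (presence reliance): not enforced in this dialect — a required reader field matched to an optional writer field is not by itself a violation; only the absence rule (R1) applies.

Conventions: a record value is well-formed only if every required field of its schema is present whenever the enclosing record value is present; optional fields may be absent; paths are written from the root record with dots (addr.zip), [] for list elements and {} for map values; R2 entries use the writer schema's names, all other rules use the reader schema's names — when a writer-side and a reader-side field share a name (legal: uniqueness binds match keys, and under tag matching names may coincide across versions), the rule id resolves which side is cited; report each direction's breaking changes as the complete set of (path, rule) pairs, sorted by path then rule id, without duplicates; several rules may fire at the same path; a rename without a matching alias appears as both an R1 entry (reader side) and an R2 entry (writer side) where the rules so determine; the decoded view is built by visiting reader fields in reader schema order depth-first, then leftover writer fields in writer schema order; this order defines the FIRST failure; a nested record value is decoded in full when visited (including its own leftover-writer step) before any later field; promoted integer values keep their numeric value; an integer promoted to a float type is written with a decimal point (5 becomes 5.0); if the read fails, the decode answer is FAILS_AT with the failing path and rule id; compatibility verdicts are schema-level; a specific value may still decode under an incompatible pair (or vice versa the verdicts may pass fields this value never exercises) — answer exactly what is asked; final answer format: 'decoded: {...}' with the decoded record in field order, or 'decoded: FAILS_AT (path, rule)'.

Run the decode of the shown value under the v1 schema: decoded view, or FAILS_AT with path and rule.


decoded: {"extras": {}, "geo": null, "price": null, "retries": 100, "rating": 0.0, "score": -0.5}

arrows below run writer -> reader for Profile
decode walk for Profile under reader schema v1:
  extras := {}
  geo := null (absent, optional -> null)
  price := null (absent, optional -> null)
  retries := 100
  rating := 0.0 (absent -> default)
  score := -0.5
  => decoded: {"extras": {}, "geo": null, "price": null, "retries": 100, "rating": 0.0, "score": -0.5}
the rest of the Profile diff is inert for this question:
  renamed field price to latitude in record Profile (alias price declared on the renamed field) -> triggers nothing under the printed rules; the Profile answer is the same either way
  field attempts in record Audit: required changed to optional -> shifts the Profile verdicts, not this decode
  added field factor to record Profile: optional float64, tag 38 (in v2 it sits last) -> triggers nothing under the printed rules; the Profile answer is the same either way


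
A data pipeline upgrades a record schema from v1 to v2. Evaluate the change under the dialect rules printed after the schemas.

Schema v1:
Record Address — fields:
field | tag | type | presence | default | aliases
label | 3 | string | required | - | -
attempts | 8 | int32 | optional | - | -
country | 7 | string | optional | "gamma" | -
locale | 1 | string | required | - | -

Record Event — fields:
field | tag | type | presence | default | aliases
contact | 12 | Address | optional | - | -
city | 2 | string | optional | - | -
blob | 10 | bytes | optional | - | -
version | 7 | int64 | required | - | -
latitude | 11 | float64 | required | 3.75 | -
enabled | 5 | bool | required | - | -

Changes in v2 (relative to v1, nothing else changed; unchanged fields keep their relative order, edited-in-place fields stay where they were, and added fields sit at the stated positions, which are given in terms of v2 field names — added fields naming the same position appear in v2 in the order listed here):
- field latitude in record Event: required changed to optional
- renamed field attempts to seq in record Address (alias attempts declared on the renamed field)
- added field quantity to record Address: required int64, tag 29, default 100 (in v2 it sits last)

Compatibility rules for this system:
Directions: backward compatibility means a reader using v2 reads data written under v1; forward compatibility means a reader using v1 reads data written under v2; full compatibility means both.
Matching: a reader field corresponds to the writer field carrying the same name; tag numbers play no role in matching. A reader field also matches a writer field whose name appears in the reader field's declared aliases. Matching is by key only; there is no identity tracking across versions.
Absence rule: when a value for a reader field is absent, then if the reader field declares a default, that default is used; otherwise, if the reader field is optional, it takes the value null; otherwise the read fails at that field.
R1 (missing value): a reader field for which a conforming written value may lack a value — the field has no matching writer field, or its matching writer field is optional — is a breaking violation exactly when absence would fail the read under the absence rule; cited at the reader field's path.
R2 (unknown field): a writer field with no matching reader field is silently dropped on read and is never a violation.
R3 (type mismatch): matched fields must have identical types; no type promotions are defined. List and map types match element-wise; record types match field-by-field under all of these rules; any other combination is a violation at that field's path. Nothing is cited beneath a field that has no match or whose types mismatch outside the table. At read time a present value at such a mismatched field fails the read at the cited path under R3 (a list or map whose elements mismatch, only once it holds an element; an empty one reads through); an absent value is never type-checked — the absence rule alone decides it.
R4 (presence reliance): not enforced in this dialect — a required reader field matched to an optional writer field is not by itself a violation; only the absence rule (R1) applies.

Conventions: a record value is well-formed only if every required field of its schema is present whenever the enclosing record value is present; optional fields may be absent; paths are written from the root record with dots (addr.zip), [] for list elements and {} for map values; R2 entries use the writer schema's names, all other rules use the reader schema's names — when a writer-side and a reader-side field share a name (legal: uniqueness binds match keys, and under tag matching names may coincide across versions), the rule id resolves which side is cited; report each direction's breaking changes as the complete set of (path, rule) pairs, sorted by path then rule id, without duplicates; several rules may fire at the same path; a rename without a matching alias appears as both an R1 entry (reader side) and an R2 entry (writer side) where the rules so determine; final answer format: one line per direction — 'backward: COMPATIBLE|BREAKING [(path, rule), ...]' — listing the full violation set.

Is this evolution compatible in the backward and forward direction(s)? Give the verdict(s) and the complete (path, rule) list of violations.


backward: COMPATIBLE []; forward: COMPATIBLE []

arrows below run writer -> reader for Event
backward analysis of Event with v2 as reader and v1 as writer:
  contact: paired with writer contact (Address -> Address; writer optional)
  city: paired with writer city (string -> string; writer optional)
  blob: paired with writer blob (bytes -> bytes; writer optional)
  version: paired with writer version (int64 -> int64; writer required)
  latitude: paired with writer latitude (float64 -> float64; writer required)
  enabled: paired with writer enabled (bool -> bool; writer required)
  contact.label: paired with writer contact.label (string -> string; writer required)
  contact.seq: paired with writer contact.attempts (int32 -> int32; writer optional)
  contact.country: paired with writer contact.country (string -> string; writer optional)
  contact.locale: paired with writer contact.locale (string -> string; writer required)
  contact.quantity has no writer counterpart
  nothing fires on Event: backward is COMPATIBLE
forward analysis of Event with v1 as reader and v2 as writer:
  contact: paired with writer contact (Address -> Address; writer optional)
  city: paired with writer city (string -> string; writer optional)
  blob: paired with writer blob (bytes -> bytes; writer optional)
  version: paired with writer version (int64 -> int64; writer required)
  latitude: paired with writer latitude (float64 -> float64; writer optional)
  enabled: paired with writer enabled (bool -> bool; writer required)
  contact.label: paired with writer contact.label (string -> string; writer required)
  contact.attempts has no writer counterpart
  contact.country: paired with writer contact.country (string -> string; writer optional)
  contact.locale: paired with writer contact.locale (string -> string; writer required)
  writer field contact.seq has no reader counterpart
  writer field contact.quantity has no reader counterpart
  nothing fires on Event: forward is COMPATIBLE


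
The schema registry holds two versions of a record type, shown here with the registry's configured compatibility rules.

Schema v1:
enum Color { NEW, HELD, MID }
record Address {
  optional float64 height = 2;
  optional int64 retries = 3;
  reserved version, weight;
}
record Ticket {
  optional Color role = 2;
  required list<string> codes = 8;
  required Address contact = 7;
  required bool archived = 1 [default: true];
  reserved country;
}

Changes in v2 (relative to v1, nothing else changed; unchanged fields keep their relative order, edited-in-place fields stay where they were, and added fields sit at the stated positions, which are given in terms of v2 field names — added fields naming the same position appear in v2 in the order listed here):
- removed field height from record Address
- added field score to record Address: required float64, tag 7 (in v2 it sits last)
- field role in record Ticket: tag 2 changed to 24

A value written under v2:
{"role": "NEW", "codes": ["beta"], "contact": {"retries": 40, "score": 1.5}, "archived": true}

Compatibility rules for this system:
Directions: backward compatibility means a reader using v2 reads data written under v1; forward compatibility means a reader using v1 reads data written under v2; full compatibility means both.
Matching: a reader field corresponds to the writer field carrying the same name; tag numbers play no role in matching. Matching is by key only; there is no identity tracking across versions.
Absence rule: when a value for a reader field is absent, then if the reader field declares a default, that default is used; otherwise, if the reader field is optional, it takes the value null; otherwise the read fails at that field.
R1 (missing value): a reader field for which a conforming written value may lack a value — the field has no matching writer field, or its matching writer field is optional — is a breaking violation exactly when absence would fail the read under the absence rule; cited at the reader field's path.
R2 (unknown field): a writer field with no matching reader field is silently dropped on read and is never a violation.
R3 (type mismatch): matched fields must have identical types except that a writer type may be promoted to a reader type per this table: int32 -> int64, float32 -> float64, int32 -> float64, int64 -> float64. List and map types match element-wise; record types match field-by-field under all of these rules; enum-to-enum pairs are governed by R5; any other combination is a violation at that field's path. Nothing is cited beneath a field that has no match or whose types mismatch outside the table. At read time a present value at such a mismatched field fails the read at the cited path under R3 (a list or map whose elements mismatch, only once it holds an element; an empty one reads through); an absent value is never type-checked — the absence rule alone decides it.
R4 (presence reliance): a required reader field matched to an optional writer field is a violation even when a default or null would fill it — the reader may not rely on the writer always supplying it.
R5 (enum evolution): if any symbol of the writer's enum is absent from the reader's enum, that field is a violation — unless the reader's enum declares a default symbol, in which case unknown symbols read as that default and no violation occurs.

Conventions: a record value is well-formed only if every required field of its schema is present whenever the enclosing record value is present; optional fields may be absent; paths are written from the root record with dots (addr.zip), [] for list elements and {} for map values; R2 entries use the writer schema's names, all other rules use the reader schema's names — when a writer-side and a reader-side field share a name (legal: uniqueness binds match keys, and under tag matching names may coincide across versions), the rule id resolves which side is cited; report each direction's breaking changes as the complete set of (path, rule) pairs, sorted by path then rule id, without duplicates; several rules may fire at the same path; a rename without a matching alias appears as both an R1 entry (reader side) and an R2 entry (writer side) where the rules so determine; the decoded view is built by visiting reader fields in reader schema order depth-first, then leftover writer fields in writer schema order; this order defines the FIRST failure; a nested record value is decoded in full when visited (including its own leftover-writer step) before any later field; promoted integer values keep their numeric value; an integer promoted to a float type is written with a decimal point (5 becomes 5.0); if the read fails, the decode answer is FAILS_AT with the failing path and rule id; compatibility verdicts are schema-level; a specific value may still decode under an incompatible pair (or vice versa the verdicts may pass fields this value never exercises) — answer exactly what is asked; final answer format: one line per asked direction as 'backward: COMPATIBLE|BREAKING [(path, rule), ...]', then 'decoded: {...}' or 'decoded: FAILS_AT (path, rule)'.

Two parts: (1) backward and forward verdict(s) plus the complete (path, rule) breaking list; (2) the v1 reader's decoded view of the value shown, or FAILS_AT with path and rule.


backward: BREAKING [(contact.score, R1)]; forward: COMPATIBLE []; decoded: {"role": "NEW", "codes": ["beta"], "contact": {"height": null, "retries": 40}, "archived": true}

in Ticket below, arrows point writer -> reader
backward pass over Ticket, reader schema v2, writer schema v1:
  writer optional, Color -> Color: reader role maps from writer role
  writer required, list<string> -> list<string>: reader codes maps from writer codes
  writer required, Address -> Address: reader contact maps from writer contact
  writer required, bool -> bool: reader archived maps from writer archived
  writer optional, int64 -> int64: reader contact.retries maps from writer contact.retries
  contact.score: no writer-side match
  contact.height (writer side), unknown to reader
  rule R1 violated at contact.score
  backward on Ticket therefore BREAKING (1)
forward pass over Ticket, reader schema v1, writer schema v2:
  writer optional, Color -> Color: reader role maps from writer role
  writer required, list<string> -> list<string>: reader codes maps from writer codes
  writer required, Address -> Address: reader contact maps from writer contact
  writer required, bool -> bool: reader archived maps from writer archived
  contact.height: no writer-side match
  writer optional, int64 -> int64: reader contact.retries maps from writer contact.retries
  contact.score (writer side), unknown to reader
  nothing fires on Ticket: forward is COMPATIBLE
decode (reader v1):
  role := "NEW"
  codes := ["beta"]
  contact.height := null (not supplied -> null)
  contact.retries := 40
  writer contact.score: unmatched, discarded
  archived := true
  => decoded: {"role": "NEW", "codes": ["beta"], "contact": {"height": null, "retries": 40}, "archived": true}


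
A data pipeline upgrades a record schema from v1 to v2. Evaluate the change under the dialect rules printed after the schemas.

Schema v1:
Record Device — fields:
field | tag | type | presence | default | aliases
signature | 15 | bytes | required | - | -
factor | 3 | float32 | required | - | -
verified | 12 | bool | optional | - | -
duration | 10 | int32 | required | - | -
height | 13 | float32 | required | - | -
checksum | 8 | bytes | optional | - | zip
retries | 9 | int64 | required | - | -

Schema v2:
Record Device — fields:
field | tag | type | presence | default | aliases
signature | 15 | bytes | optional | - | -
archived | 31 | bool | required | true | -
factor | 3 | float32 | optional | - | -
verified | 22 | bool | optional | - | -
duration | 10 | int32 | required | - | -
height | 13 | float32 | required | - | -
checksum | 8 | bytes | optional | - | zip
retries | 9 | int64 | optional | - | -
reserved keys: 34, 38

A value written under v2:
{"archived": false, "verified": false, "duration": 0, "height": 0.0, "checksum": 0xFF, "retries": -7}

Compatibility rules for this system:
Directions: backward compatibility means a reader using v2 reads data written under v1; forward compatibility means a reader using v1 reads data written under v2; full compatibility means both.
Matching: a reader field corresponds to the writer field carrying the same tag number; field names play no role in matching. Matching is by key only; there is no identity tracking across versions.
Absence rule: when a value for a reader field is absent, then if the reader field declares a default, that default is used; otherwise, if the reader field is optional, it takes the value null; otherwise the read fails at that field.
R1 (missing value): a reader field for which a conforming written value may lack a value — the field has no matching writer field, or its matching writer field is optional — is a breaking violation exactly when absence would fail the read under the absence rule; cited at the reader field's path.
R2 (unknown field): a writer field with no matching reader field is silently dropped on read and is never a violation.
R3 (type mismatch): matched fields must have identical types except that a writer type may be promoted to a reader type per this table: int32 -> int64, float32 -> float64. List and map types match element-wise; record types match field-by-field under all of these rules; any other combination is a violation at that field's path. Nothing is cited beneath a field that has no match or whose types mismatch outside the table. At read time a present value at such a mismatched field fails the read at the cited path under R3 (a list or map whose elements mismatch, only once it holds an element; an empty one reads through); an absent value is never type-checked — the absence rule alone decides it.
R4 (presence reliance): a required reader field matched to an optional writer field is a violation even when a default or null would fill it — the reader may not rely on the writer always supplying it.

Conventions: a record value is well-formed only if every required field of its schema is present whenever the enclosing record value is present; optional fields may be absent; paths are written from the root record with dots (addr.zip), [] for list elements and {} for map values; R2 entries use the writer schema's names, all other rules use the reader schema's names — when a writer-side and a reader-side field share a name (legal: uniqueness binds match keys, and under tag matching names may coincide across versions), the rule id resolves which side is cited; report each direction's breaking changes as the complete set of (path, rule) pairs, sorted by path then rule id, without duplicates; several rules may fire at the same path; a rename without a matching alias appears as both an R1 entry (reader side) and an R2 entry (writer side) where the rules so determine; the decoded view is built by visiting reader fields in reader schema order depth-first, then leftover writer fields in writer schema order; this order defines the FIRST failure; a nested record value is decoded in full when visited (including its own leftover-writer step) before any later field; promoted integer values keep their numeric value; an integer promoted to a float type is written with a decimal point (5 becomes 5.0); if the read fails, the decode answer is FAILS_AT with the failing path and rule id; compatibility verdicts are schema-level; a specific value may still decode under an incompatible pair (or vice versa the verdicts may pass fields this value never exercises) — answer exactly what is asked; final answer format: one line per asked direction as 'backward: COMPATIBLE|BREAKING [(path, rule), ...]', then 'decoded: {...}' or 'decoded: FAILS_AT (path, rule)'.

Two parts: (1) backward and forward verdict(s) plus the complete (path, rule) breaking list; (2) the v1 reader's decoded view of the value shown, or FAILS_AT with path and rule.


backward: COMPATIBLE []; forward: BREAKING [(factor, R1), (factor, R4), (retries, R1), (retries, R4), (signature, R1), (signature, R4)]; decoded: FAILS_AT (signature, R1)

arrows below run writer -> reader for Device
backward for Device (reader v2, writer v1):
  signature: bytes -> bytes, writer required; from signature
  no writer field matches reader archived
  factor: float32 -> float32, writer required; from factor
  no writer field matches reader verified
  duration: int32 -> int32, writer required; from duration
  height: float32 -> float32, writer required; from height
  checksum: bytes -> bytes, writer optional; from checksum
  retries: int64 -> int64, writer required; from retries
  writer verified: unknown to reader
  nothing fires on Device: backward is COMPATIBLE
forward for Device (reader v1, writer v2):
  signature: bytes -> bytes, writer optional; from signature
  factor: float32 -> float32, writer optional; from factor
  no writer field matches reader verified
  duration: int32 -> int32, writer required; from duration
  height: float32 -> float32, writer required; from height
  checksum: bytes -> bytes, writer optional; from checksum
  retries: int64 -> int64, writer optional; from retries
  writer archived: unknown to reader
  writer verified: unknown to reader
  rule R1 violated at factor
  rule R4 violated at factor
  rule R1 violated at retries
  rule R4 violated at retries
  rule R1 violated at signature
  rule R4 violated at signature
  => 6 violation(s): forward is BREAKING for Device
decoding the Device value with the v1 reader:
  read fails at signature under R1 (no fill)
  => FAILS_AT (signature, R1)
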